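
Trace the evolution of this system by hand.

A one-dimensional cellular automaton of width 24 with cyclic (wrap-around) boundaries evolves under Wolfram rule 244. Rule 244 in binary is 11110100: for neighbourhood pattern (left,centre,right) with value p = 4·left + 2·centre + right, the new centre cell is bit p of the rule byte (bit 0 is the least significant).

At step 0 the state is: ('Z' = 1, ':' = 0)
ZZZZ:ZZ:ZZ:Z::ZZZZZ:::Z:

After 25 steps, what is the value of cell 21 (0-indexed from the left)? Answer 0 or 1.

0

[0] ZZZZ:ZZ:ZZ:Z::ZZZZZ:::Z:
[1] :ZZZZ:ZZ:ZZZZ::ZZZZZ::ZZ
[2] Z:ZZZZ:ZZ:ZZZZ::ZZZZZ::Z
[3] ZZ:ZZZZ:ZZ:ZZZZ::ZZZZZ::
[4] :ZZ:ZZZZ:ZZ:ZZZZ::ZZZZZ:
[5] ::ZZ:ZZZZ:ZZ:ZZZZ::ZZZZZ
[6] Z::ZZ:ZZZZ:ZZ:ZZZZ::ZZZZ
[7] ZZ::ZZ:ZZZZ:ZZ:ZZZZ::ZZZ
[8] ZZZ::ZZ:ZZZZ:ZZ:ZZZZ::ZZ
[9] ZZZZ::ZZ:ZZZZ:ZZ:ZZZZ::Z
[10] ZZZZZ::ZZ:ZZZZ:ZZ:ZZZZ::
[11] :ZZZZZ::ZZ:ZZZZ:ZZ:ZZZZ:
[12] ::ZZZZZ::ZZ:ZZZZ:ZZ:ZZZZ
[13] Z::ZZZZZ::ZZ:ZZZZ:ZZ:ZZZ
[14] ZZ::ZZZZZ::ZZ:ZZZZ:ZZ:ZZ
[15] ZZZ::ZZZZZ::ZZ:ZZZZ:ZZ:Z
[16] ZZZZ::ZZZZZ::ZZ:ZZZZ:ZZ:
[17] :ZZZZ::ZZZZZ::ZZ:ZZZZ:ZZ
[18] Z:ZZZZ::ZZZZZ::ZZ:ZZZZ:Z
[19] ZZ:ZZZZ::ZZZZZ::ZZ:ZZZZ:
[20] :ZZ:ZZZZ::ZZZZZ::ZZ:ZZZZ
[21] Z:ZZ:ZZZZ::ZZZZZ::ZZ:ZZZ
[22] ZZ:ZZ:ZZZZ::ZZZZZ::ZZ:ZZ
[23] ZZZ:ZZ:ZZZZ::ZZZZZ::ZZ:Z
[24] ZZZZ:ZZ:ZZZZ::ZZZZZ::ZZ:
[25] :ZZZZ:ZZ:ZZZZ::ZZZZZ::ZZ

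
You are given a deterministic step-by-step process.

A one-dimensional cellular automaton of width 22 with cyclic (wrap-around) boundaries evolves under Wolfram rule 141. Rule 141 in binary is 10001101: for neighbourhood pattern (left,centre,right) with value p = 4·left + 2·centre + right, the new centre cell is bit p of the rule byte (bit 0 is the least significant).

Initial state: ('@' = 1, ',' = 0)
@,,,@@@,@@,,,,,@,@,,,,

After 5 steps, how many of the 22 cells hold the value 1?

10

t=0: @,,,@@@,@@,,,,,@,@,,,,
t=1: @,@,@@,,@,,@@@,@,@,@@,
t=2: @,@,@,,,@,,@@,,@,@,@,,
t=3: @,@,@,@,@,,@,,,@,@,@,,
t=4: @,@,@,@,@,,@,@,@,@,@,,
t=5: @,@,@,@,@,,@,@,@,@,@,,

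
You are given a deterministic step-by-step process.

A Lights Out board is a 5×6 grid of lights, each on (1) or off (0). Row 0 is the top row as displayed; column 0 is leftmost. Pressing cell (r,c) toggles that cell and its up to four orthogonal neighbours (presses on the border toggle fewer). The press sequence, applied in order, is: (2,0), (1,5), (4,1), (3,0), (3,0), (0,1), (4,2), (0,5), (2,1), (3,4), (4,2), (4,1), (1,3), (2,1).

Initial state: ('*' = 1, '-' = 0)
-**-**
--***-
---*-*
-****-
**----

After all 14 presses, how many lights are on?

16

step 0: -**-**
--***-
---*-*
-****-
**----
step 1: -**-**
*-***-
**-*-*
*****-
**----
step 2: -**-*-
*-**-*
**-*--
*****-
**----
step 3: -**-*-
*-**-*
**-*--
*-***-
--*---
step 4: -**-*-
*-**-*
-*-*--
-****-
*-*---
step 5: -**-*-
*-**-*
**-*--
*-***-
--*---
step 6: *---*-
****-*
**-*--
*-***-
--*---
step 7: *---*-
****-*
**-*--
*--**-
-*-*--
step 8: *----*
****--
**-*--
*--**-
-*-*--
step 9: *----*
*-**--
--**--
**-**-
-*-*--
step 10: *----*
*-**--
--***-
**---*
-*-**-
step 11: *----*
*-**--
--***-
***--*
--*-*-
step 12: *----*
*-**--
--***-
*-*--*
**--*-
step 13: *--*-*
*---*-
--*-*-
*-*--*
**--*-
step 14: *--*-*
**--*-
**--*-
***--*
**--*-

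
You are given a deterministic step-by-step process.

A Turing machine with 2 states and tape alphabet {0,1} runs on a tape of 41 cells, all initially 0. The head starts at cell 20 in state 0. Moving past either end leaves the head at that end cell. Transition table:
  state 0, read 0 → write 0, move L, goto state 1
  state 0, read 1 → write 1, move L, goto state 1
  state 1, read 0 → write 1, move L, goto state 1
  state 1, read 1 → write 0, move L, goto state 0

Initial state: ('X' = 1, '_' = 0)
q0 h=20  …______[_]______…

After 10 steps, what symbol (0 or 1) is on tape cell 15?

[0] q0 h=20  …______[_]______…
[1] q1 h=19  …______[_]______…
[2] q1 h=18  …______[_]X_____…
[3] q1 h=17  …______[_]XX____…
[4] q1 h=16  …______[_]XXX___…
[5] q1 h=15  …______[_]XXXX__…
[6] q1 h=14  …______[_]XXXXX_…
[7] q1 h=13  …______[_]XXXXXX…
[8] q1 h=12  …______[_]XXXXXX…
[9] q1 h=11  …______[_]XXXXXX…
[10] q1 h=10  …______[_]XXXXXX…

1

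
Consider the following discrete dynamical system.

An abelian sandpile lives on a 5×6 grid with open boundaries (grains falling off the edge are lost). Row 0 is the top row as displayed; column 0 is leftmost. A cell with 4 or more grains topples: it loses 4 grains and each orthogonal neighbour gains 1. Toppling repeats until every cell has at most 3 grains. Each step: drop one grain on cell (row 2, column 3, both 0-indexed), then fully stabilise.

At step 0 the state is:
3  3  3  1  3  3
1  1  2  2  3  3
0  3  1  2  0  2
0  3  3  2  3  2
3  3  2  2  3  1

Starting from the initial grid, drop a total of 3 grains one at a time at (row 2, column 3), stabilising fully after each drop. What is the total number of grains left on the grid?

0) 3  3  3  1  3  3
1  1  2  2  3  3
0  3  1  2  0  2
0  3  3  2  3  2
3  3  2  2  3  1
1) 3  3  3  1  3  3
1  1  2  2  3  3
0  3  1  3  0  2
0  3  3  2  3  2
3  3  2  2  3  1
2) 3  3  3  1  3  3
1  1  2  3  3  3
0  3  2  0  1  2
0  3  3  3  3  2
3  3  2  2  3  1
3) 3  3  3  1  3  3
1  1  2  3  3  3
0  3  2  1  1  2
0  3  3  3  3  2
3  3  2  2  3  1

66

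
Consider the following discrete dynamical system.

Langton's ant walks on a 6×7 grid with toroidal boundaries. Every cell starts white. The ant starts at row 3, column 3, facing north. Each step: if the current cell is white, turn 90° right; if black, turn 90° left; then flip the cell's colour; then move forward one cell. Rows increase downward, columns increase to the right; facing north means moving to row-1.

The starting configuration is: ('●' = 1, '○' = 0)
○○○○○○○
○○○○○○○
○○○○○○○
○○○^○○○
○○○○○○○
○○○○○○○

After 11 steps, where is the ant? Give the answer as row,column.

gen 0: ○○○○○○○
○○○○○○○
○○○○○○○
○○○^○○○
○○○○○○○
○○○○○○○
gen 1: ○○○○○○○
○○○○○○○
○○○○○○○
○○○●>○○
○○○○○○○
○○○○○○○
gen 2: ○○○○○○○
○○○○○○○
○○○○○○○
○○○●●○○
○○○○v○○
○○○○○○○
gen 3: ○○○○○○○
○○○○○○○
○○○○○○○
○○○●●○○
○○○<●○○
○○○○○○○
gen 4: ○○○○○○○
○○○○○○○
○○○○○○○
○○○^●○○
○○○●●○○
○○○○○○○
gen 5: ○○○○○○○
○○○○○○○
○○○○○○○
○○<○●○○
○○○●●○○
○○○○○○○
gen 6: ○○○○○○○
○○○○○○○
○○^○○○○
○○●○●○○
○○○●●○○
○○○○○○○
gen 7: ○○○○○○○
○○○○○○○
○○●>○○○
○○●○●○○
○○○●●○○
○○○○○○○
gen 8: ○○○○○○○
○○○○○○○
○○●●○○○
○○●v●○○
○○○●●○○
○○○○○○○
gen 9: ○○○○○○○
○○○○○○○
○○●●○○○
○○<●●○○
○○○●●○○
○○○○○○○
gen 10: ○○○○○○○
○○○○○○○
○○●●○○○
○○○●●○○
○○v●●○○
○○○○○○○
gen 11: ○○○○○○○
○○○○○○○
○○●●○○○
○○○●●○○
○<●●●○○
○○○○○○○

4,1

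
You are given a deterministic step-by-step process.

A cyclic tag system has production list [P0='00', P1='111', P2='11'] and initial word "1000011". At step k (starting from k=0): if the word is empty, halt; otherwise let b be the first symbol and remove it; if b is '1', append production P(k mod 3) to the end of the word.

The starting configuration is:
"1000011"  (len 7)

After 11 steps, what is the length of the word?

0) "1000011"  (len 7)
1) "00001100"  (len 8)
2) "0001100"  (len 7)
3) "001100"  (len 6)
4) "01100"  (len 5)
5) "1100"  (len 4)
6) "10011"  (len 5)
7) "001100"  (len 6)
8) "01100"  (len 5)
9) "1100"  (len 4)
10) "10000"  (len 5)
11) "0000111"  (len 7)

7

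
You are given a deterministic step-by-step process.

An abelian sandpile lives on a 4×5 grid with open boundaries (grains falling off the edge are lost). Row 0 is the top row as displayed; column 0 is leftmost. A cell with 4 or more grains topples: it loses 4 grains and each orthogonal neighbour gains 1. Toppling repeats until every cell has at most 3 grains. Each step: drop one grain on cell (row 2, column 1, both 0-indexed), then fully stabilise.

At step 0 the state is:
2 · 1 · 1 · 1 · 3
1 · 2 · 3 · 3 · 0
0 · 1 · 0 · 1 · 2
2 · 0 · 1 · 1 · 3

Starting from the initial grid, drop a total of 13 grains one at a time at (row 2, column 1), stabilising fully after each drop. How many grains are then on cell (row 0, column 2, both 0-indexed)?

k=0  2 · 1 · 1 · 1 · 3
1 · 2 · 3 · 3 · 0
0 · 1 · 0 · 1 · 2
2 · 0 · 1 · 1 · 3
k=1  2 · 1 · 1 · 1 · 3
1 · 2 · 3 · 3 · 0
0 · 2 · 0 · 1 · 2
2 · 0 · 1 · 1 · 3
k=2  2 · 1 · 1 · 1 · 3
1 · 2 · 3 · 3 · 0
0 · 3 · 0 · 1 · 2
2 · 0 · 1 · 1 · 3
k=3  2 · 1 · 1 · 1 · 3
1 · 3 · 3 · 3 · 0
1 · 0 · 1 · 1 · 2
2 · 1 · 1 · 1 · 3
k=4  2 · 1 · 1 · 1 · 3
1 · 3 · 3 · 3 · 0
1 · 1 · 1 · 1 · 2
2 · 1 · 1 · 1 · 3
k=5  2 · 1 · 1 · 1 · 3
1 · 3 · 3 · 3 · 0
1 · 2 · 1 · 1 · 2
2 · 1 · 1 · 1 · 3
k=6  2 · 1 · 1 · 1 · 3
1 · 3 · 3 · 3 · 0
1 · 3 · 1 · 1 · 2
2 · 1 · 1 · 1 · 3
k=7  2 · 2 · 2 · 2 · 3
2 · 1 · 1 · 0 · 1
2 · 1 · 3 · 2 · 2
2 · 2 · 1 · 1 · 3
k=8  2 · 2 · 2 · 2 · 3
2 · 1 · 1 · 0 · 1
2 · 2 · 3 · 2 · 2
2 · 2 · 1 · 1 · 3
k=9  2 · 2 · 2 · 2 · 3
2 · 1 · 1 · 0 · 1
2 · 3 · 3 · 2 · 2
2 · 2 · 1 · 1 · 3
k=10  2 · 2 · 2 · 2 · 3
2 · 2 · 2 · 0 · 1
3 · 1 · 0 · 3 · 2
2 · 3 · 2 · 1 · 3
k=11  2 · 2 · 2 · 2 · 3
2 · 2 · 2 · 0 · 1
3 · 2 · 0 · 3 · 2
2 · 3 · 2 · 1 · 3
k=12  2 · 2 · 2 · 2 · 3
2 · 2 · 2 · 0 · 1
3 · 3 · 0 · 3 · 2
2 · 3 · 2 · 1 · 3
k=13  2 · 2 · 2 · 2 · 3
3 · 3 · 2 · 0 · 1
1 · 2 · 1 · 3 · 2
0 · 1 · 3 · 1 · 3

2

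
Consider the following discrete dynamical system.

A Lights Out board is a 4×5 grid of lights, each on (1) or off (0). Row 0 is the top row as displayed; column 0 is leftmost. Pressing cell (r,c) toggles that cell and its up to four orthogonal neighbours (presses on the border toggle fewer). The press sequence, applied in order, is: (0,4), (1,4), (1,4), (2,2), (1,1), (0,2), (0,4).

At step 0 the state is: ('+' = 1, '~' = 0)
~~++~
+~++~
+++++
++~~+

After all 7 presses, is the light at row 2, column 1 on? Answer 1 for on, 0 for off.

1

k=0  ~~++~
+~++~
+++++
++~~+
k=1  ~~+~+
+~+++
+++++
++~~+
k=2  ~~+~~
+~+~~
++++~
++~~+
k=3  ~~+~+
+~+++
+++++
++~~+
k=4  ~~+~+
+~~++
+~~~+
+++~+
k=5  ~++~+
~++++
++~~+
+++~+
k=6  ~~~++
~+~++
++~~+
+++~+
k=7  ~~~~~
~+~+~
++~~+
+++~+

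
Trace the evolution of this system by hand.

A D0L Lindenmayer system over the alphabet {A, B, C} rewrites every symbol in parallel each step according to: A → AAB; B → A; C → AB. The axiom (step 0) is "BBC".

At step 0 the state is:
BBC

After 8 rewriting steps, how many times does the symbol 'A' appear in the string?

1393

step 0: BBC
step 1: AAAB
step 2: AABAABAABA
step 3: AABAABAAABAABAAABAABAAAB
step 4: AABAABAAABAABAAABAABAABAAABAABAAABAABAABAAABAABAAABAABAABA
step 5: AABAABAAABAABAAABAABAABAAABAABAAABAABAABAAABAABAAABAABAAAB…AABAABAAABAABAAABAABAABAAABAABAAABAABAABAAABAABAAABAABAAAB  (len 140)
step 6: AABAABAAABAABAAABAABAABAAABAABAAABAABAABAAABAABAAABAABAAAB…AABAABAAABAABAAABAABAABAAABAABAAABAABAABAAABAABAAABAABAABA  (len 338)
step 7: AABAABAAABAABAAABAABAABAAABAABAAABAABAABAAABAABAAABAABAAAB…AABAABAAABAABAAABAABAABAAABAABAAABAABAABAAABAABAAABAABAAAB  (len 816)
step 8: AABAABAAABAABAAABAABAABAAABAABAAABAABAABAAABAABAAABAABAAAB…AABAABAAABAABAAABAABAABAAABAABAAABAABAABAAABAABAAABAABAABA  (len 1970)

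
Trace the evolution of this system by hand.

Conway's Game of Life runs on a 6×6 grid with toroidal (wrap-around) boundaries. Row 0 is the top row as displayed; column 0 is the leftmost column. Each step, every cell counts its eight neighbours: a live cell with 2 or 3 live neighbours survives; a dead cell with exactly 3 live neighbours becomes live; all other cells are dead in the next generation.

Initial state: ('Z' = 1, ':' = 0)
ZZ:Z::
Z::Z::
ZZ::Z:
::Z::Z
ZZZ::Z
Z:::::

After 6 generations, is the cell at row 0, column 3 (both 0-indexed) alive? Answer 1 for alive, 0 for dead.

1

gen 0: ZZ:Z::
Z::Z::
ZZ::Z:
::Z::Z
ZZZ::Z
Z:::::
gen 1: ZZZ::Z
:::ZZ:
ZZZZZ:
::ZZZ:
::Z::Z
::::::
gen 2: ZZZZZZ
::::::
:Z::::
Z:::::
::Z:Z:
::Z::Z
gen 3: ZZZZZZ
:::ZZZ
::::::
:Z::::
:Z:Z:Z
::::::
gen 4: ZZZ:::
:Z::::
::::Z:
Z:Z:::
Z:Z:::
::::::
gen 5: ZZZ:::
ZZZ:::
:Z::::
:::Z:Z
::::::
Z:Z:::
gen 6: :::Z:Z
::::::
:Z::::
::::::
::::::
Z:Z:::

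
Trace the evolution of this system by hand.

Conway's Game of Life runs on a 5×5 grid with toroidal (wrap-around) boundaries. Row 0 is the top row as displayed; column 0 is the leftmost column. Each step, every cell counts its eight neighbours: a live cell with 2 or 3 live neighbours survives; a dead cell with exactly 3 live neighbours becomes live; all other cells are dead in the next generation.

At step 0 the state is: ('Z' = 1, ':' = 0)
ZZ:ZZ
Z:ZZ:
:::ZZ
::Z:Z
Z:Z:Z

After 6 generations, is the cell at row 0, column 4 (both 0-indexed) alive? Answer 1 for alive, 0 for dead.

1

[0] ZZ:ZZ
Z:ZZ:
:::ZZ
::Z:Z
Z:Z:Z
[1] :::::
:::::
ZZ:::
:ZZ::
::Z::
[2] :::::
:::::
ZZZ::
Z:Z::
:ZZ::
[3] :::::
:Z:::
Z:Z::
Z::Z:
:ZZ::
[4] :ZZ::
:Z:::
Z:Z:Z
Z::ZZ
:ZZ::
[5] Z::::
:::Z:
::Z::
:::::
::::Z
[6] ::::Z
:::::
:::::
:::::
:::::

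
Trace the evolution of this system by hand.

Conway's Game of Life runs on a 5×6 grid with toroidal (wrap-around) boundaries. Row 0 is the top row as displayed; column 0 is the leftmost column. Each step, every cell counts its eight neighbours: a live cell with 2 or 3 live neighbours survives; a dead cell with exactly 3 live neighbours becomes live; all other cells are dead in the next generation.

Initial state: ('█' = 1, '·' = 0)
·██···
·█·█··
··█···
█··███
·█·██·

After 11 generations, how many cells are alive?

[0] ·██···
·█·█··
··█···
█··███
·█·██·
[1] ██··█·
·█·█··
███··█
██···█
·█····
[2] ██····
···██·
····██
·····█
··█···
[3] ·███··
█··██·
···█·█
····██
██····
[4] ···███
██···█
█··█··
····██
██·███
[5] ···█··
·███··
·█····
·██···
··█···
[6] ·█·█··
·█·█··
█··█··
·██···
·███··
[7] ██·██·
██·██·
█··█··
█·····
█··█··
[8] ······
······
█·███·
██···█
█·███·
[9] ···█··
···█··
█·███·
······
█·███·
[10] ······
······
··███·
······
··███·
[11] ···█··
···█··
···█··
······
···█··

4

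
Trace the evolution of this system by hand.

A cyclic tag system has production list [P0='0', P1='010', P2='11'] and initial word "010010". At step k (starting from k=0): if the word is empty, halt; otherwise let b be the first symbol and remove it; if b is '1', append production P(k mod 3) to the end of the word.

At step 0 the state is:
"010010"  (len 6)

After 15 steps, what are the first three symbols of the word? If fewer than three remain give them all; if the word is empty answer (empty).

0) "010010"  (len 6)
1) "10010"  (len 5)
2) "0010010"  (len 7)
3) "010010"  (len 6)
4) "10010"  (len 5)
5) "0010010"  (len 7)
6) "010010"  (len 6)
7) "10010"  (len 5)
8) "0010010"  (len 7)
9) "010010"  (len 6)
10) "10010"  (len 5)
11) "0010010"  (len 7)
12) "010010"  (len 6)
13) "10010"  (len 5)
14) "0010010"  (len 7)
15) "010010"  (len 6)

010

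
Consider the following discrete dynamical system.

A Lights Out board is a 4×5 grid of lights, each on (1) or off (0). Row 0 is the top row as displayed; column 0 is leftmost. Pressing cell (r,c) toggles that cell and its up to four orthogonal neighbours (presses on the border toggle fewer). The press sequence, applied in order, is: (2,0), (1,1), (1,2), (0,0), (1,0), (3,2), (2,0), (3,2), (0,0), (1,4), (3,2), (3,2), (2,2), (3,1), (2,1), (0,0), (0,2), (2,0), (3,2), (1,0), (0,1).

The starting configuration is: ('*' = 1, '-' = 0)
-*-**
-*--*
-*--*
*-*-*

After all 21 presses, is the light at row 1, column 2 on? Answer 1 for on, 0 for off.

gen 0: -*-**
-*--*
-*--*
*-*-*
gen 1: -*-**
**--*
*---*
--*-*
gen 2: ---**
--*-*
**--*
--*-*
gen 3: --***
-*-**
***-*
--*-*
gen 4: *****
**-**
***-*
--*-*
gen 5: -****
---**
-**-*
--*-*
gen 6: -****
---**
-*--*
-*-**
gen 7: -****
*--**
*---*
**-**
gen 8: -****
*--**
*-*-*
*-*-*
gen 9: *-***
---**
*-*-*
*-*-*
gen 10: *-**-
-----
*-*--
*-*-*
gen 11: *-**-
-----
*----
**-**
gen 12: *-**-
-----
*-*--
*-*-*
gen 13: *-**-
--*--
**-*-
*---*
gen 14: *-**-
--*--
*--*-
-**-*
gen 15: *-**-
-**--
-***-
--*-*
gen 16: -***-
***--
-***-
--*-*
gen 17: -----
**---
-***-
--*-*
gen 18: -----
-*---
*-**-
*-*-*
gen 19: -----
-*---
*--*-
**-**
gen 20: *----
*----
---*-
**-**
gen 21: -**--
**---
---*-
**-**

0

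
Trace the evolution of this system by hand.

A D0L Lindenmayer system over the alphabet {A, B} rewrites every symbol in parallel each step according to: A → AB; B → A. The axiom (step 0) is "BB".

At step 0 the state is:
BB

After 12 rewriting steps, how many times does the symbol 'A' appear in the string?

[0] BB
[1] AA
[2] ABAB
[3] ABAABA
[4] ABAABABAAB
[5] ABAABABAABAABABA
[6] ABAABABAABAABABAABABAABAAB
[7] ABAABABAABAABABAABABAABAABABAABAABABAABABA
[8] ABAABABAABAABABAABABAABAABABAABAABABAABABAABAABABAABABAABAABABAABAAB
[9] ABAABABAABAABABAABABAABAABABAABAABABAABABAABAABABAABABAABAABABAABAABABAABABAABAABABAABAABABAABABAABAABABAABABA
[10] ABAABABAABAABABAABABAABAABABAABAABABAABABAABAABABAABABAABA…AABABAABABAABAABABAABABAABAABABAABAABABAABABAABAABABAABAAB  (len 178)
[11] ABAABABAABAABABAABABAABAABABAABAABABAABABAABAABABAABABAABA…AABABAABABAABAABABAABABAABAABABAABAABABAABABAABAABABAABABA  (len 288)
[12] ABAABABAABAABABAABABAABAABABAABAABABAABABAABAABABAABABAABA…AABABAABABAABAABABAABABAABAABABAABAABABAABABAABAABABAABAAB  (len 466)

288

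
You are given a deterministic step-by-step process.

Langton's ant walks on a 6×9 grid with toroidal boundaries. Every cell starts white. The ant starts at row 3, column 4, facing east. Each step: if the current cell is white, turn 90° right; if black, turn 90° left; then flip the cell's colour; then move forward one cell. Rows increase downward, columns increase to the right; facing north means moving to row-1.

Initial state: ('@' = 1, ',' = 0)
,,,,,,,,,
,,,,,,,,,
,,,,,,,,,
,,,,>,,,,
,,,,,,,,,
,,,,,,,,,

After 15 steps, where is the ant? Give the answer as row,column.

gen 0: ,,,,,,,,,
,,,,,,,,,
,,,,,,,,,
,,,,>,,,,
,,,,,,,,,
,,,,,,,,,
gen 1: ,,,,,,,,,
,,,,,,,,,
,,,,,,,,,
,,,,@,,,,
,,,,v,,,,
,,,,,,,,,
gen 2: ,,,,,,,,,
,,,,,,,,,
,,,,,,,,,
,,,,@,,,,
,,,<@,,,,
,,,,,,,,,
gen 3: ,,,,,,,,,
,,,,,,,,,
,,,,,,,,,
,,,^@,,,,
,,,@@,,,,
,,,,,,,,,
gen 4: ,,,,,,,,,
,,,,,,,,,
,,,,,,,,,
,,,@>,,,,
,,,@@,,,,
,,,,,,,,,
gen 5: ,,,,,,,,,
,,,,,,,,,
,,,,^,,,,
,,,@,,,,,
,,,@@,,,,
,,,,,,,,,
gen 6: ,,,,,,,,,
,,,,,,,,,
,,,,@>,,,
,,,@,,,,,
,,,@@,,,,
,,,,,,,,,
gen 7: ,,,,,,,,,
,,,,,,,,,
,,,,@@,,,
,,,@,v,,,
,,,@@,,,,
,,,,,,,,,
gen 8: ,,,,,,,,,
,,,,,,,,,
,,,,@@,,,
,,,@<@,,,
,,,@@,,,,
,,,,,,,,,
gen 9: ,,,,,,,,,
,,,,,,,,,
,,,,^@,,,
,,,@@@,,,
,,,@@,,,,
,,,,,,,,,
gen 10: ,,,,,,,,,
,,,,,,,,,
,,,<,@,,,
,,,@@@,,,
,,,@@,,,,
,,,,,,,,,
gen 11: ,,,,,,,,,
,,,^,,,,,
,,,@,@,,,
,,,@@@,,,
,,,@@,,,,
,,,,,,,,,
gen 12: ,,,,,,,,,
,,,@>,,,,
,,,@,@,,,
,,,@@@,,,
,,,@@,,,,
,,,,,,,,,
gen 13: ,,,,,,,,,
,,,@@,,,,
,,,@v@,,,
,,,@@@,,,
,,,@@,,,,
,,,,,,,,,
gen 14: ,,,,,,,,,
,,,@@,,,,
,,,<@@,,,
,,,@@@,,,
,,,@@,,,,
,,,,,,,,,
gen 15: ,,,,,,,,,
,,,@@,,,,
,,,,@@,,,
,,,v@@,,,
,,,@@,,,,
,,,,,,,,,

3,3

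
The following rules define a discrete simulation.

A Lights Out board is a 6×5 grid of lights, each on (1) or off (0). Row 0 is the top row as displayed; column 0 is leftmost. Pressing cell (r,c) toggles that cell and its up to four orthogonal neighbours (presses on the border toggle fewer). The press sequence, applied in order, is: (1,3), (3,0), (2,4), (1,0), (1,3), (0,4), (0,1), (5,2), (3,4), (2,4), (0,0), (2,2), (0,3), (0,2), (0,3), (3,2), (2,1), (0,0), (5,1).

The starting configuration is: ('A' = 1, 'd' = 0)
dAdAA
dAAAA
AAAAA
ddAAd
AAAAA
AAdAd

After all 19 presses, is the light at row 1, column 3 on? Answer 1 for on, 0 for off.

1

k=0  dAdAA
dAAAA
AAAAA
ddAAd
AAAAA
AAdAd
k=1  dAddA
dAddd
AAAdA
ddAAd
AAAAA
AAdAd
k=2  dAddA
dAddd
dAAdA
AAAAd
dAAAA
AAdAd
k=3  dAddA
dAddA
dAAAd
AAAAA
dAAAA
AAdAd
k=4  AAddA
AdddA
AAAAd
AAAAA
dAAAA
AAdAd
k=5  AAdAA
AdAAd
AAAdd
AAAAA
dAAAA
AAdAd
k=6  AAddd
AdAAA
AAAdd
AAAAA
dAAAA
AAdAd
k=7  ddAdd
AAAAA
AAAdd
AAAAA
dAAAA
AAdAd
k=8  ddAdd
AAAAA
AAAdd
AAAAA
dAdAA
AdAdd
k=9  ddAdd
AAAAA
AAAdA
AAAdd
dAdAd
AdAdd
k=10  ddAdd
AAAAd
AAAAd
AAAdA
dAdAd
AdAdd
k=11  AAAdd
dAAAd
AAAAd
AAAdA
dAdAd
AdAdd
k=12  AAAdd
dAdAd
Adddd
AAddA
dAdAd
AdAdd
k=13  AAdAA
dAddd
Adddd
AAddA
dAdAd
AdAdd
k=14  AdAdA
dAAdd
Adddd
AAddA
dAdAd
AdAdd
k=15  AddAd
dAAAd
Adddd
AAddA
dAdAd
AdAdd
k=16  AddAd
dAAAd
AdAdd
AdAAA
dAAAd
AdAdd
k=17  AddAd
ddAAd
dAddd
AAAAA
dAAAd
AdAdd
k=18  dAdAd
AdAAd
dAddd
AAAAA
dAAAd
AdAdd
k=19  dAdAd
AdAAd
dAddd
AAAAA
ddAAd
dAddd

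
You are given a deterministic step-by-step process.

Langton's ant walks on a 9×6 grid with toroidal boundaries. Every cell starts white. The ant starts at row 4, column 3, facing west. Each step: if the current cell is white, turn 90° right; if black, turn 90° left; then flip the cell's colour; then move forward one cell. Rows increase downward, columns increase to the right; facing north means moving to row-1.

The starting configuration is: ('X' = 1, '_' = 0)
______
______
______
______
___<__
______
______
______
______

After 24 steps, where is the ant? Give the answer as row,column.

0) ______
______
______
______
___<__
______
______
______
______
1) ______
______
______
___^__
___X__
______
______
______
______
2) ______
______
______
___X>_
___X__
______
______
______
______
3) ______
______
______
___XX_
___Xv_
______
______
______
______
4) ______
______
______
___XX_
___<X_
______
______
______
______
5) ______
______
______
___XX_
____X_
___v__
______
______
______
6) ______
______
______
___XX_
____X_
__<X__
______
______
______
7) ______
______
______
___XX_
__^_X_
__XX__
______
______
______
8) ______
______
______
___XX_
__X>X_
__XX__
______
______
______
9) ______
______
______
___XX_
__XXX_
__Xv__
______
______
______
10) ______
______
______
___XX_
__XXX_
__X_>_
______
______
______
11) ______
______
______
___XX_
__XXX_
__X_X_
____v_
______
______
12) ______
______
______
___XX_
__XXX_
__X_X_
___<X_
______
______
13) ______
______
______
___XX_
__XXX_
__X^X_
___XX_
______
______
14) ______
______
______
___XX_
__XXX_
__XX>_
___XX_
______
______
15) ______
______
______
___XX_
__XX^_
__XX__
___XX_
______
______
16) ______
______
______
___XX_
__X<__
__XX__
___XX_
______
______
17) ______
______
______
___XX_
__X___
__Xv__
___XX_
______
______
18) ______
______
______
___XX_
__X___
__X_>_
___XX_
______
______
19) ______
______
______
___XX_
__X___
__X_X_
___Xv_
______
______
20) ______
______
______
___XX_
__X___
__X_X_
___X_>
______
______
21) ______
______
______
___XX_
__X___
__X_X_
___X_X
_____v
______
22) ______
______
______
___XX_
__X___
__X_X_
___X_X
____<X
______
23) ______
______
______
___XX_
__X___
__X_X_
___X^X
____XX
______
24) ______
______
______
___XX_
__X___
__X_X_
___XX>
____XX
______

6,5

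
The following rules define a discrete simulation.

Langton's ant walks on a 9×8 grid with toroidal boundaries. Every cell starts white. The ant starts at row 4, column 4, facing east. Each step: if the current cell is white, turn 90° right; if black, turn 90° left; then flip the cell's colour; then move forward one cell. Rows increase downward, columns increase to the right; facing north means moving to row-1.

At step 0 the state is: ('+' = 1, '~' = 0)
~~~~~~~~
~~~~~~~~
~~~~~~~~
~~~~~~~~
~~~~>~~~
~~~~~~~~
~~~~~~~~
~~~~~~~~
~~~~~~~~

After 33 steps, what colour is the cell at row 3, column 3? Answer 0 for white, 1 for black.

0) ~~~~~~~~
~~~~~~~~
~~~~~~~~
~~~~~~~~
~~~~>~~~
~~~~~~~~
~~~~~~~~
~~~~~~~~
~~~~~~~~
1) ~~~~~~~~
~~~~~~~~
~~~~~~~~
~~~~~~~~
~~~~+~~~
~~~~v~~~
~~~~~~~~
~~~~~~~~
~~~~~~~~
2) ~~~~~~~~
~~~~~~~~
~~~~~~~~
~~~~~~~~
~~~~+~~~
~~~<+~~~
~~~~~~~~
~~~~~~~~
~~~~~~~~
3) ~~~~~~~~
~~~~~~~~
~~~~~~~~
~~~~~~~~
~~~^+~~~
~~~++~~~
~~~~~~~~
~~~~~~~~
~~~~~~~~
4) ~~~~~~~~
~~~~~~~~
~~~~~~~~
~~~~~~~~
~~~+>~~~
~~~++~~~
~~~~~~~~
~~~~~~~~
~~~~~~~~
5) ~~~~~~~~
~~~~~~~~
~~~~~~~~
~~~~^~~~
~~~+~~~~
~~~++~~~
~~~~~~~~
~~~~~~~~
~~~~~~~~
6) ~~~~~~~~
~~~~~~~~
~~~~~~~~
~~~~+>~~
~~~+~~~~
~~~++~~~
~~~~~~~~
~~~~~~~~
~~~~~~~~
7) ~~~~~~~~
~~~~~~~~
~~~~~~~~
~~~~++~~
~~~+~v~~
~~~++~~~
~~~~~~~~
~~~~~~~~
~~~~~~~~
8) ~~~~~~~~
~~~~~~~~
~~~~~~~~
~~~~++~~
~~~+<+~~
~~~++~~~
~~~~~~~~
~~~~~~~~
~~~~~~~~
9) ~~~~~~~~
~~~~~~~~
~~~~~~~~
~~~~^+~~
~~~+++~~
~~~++~~~
~~~~~~~~
~~~~~~~~
~~~~~~~~
10) ~~~~~~~~
~~~~~~~~
~~~~~~~~
~~~<~+~~
~~~+++~~
~~~++~~~
~~~~~~~~
~~~~~~~~
~~~~~~~~
11) ~~~~~~~~
~~~~~~~~
~~~^~~~~
~~~+~+~~
~~~+++~~
~~~++~~~
~~~~~~~~
~~~~~~~~
~~~~~~~~
12) ~~~~~~~~
~~~~~~~~
~~~+>~~~
~~~+~+~~
~~~+++~~
~~~++~~~
~~~~~~~~
~~~~~~~~
~~~~~~~~
13) ~~~~~~~~
~~~~~~~~
~~~++~~~
~~~+v+~~
~~~+++~~
~~~++~~~
~~~~~~~~
~~~~~~~~
~~~~~~~~
14) ~~~~~~~~
~~~~~~~~
~~~++~~~
~~~<++~~
~~~+++~~
~~~++~~~
~~~~~~~~
~~~~~~~~
~~~~~~~~
15) ~~~~~~~~
~~~~~~~~
~~~++~~~
~~~~++~~
~~~v++~~
~~~++~~~
~~~~~~~~
~~~~~~~~
~~~~~~~~
16) ~~~~~~~~
~~~~~~~~
~~~++~~~
~~~~++~~
~~~~>+~~
~~~++~~~
~~~~~~~~
~~~~~~~~
~~~~~~~~
17) ~~~~~~~~
~~~~~~~~
~~~++~~~
~~~~^+~~
~~~~~+~~
~~~++~~~
~~~~~~~~
~~~~~~~~
~~~~~~~~
18) ~~~~~~~~
~~~~~~~~
~~~++~~~
~~~<~+~~
~~~~~+~~
~~~++~~~
~~~~~~~~
~~~~~~~~
~~~~~~~~
19) ~~~~~~~~
~~~~~~~~
~~~^+~~~
~~~+~+~~
~~~~~+~~
~~~++~~~
~~~~~~~~
~~~~~~~~
~~~~~~~~
20) ~~~~~~~~
~~~~~~~~
~~<~+~~~
~~~+~+~~
~~~~~+~~
~~~++~~~
~~~~~~~~
~~~~~~~~
~~~~~~~~
21) ~~~~~~~~
~~^~~~~~
~~+~+~~~
~~~+~+~~
~~~~~+~~
~~~++~~~
~~~~~~~~
~~~~~~~~
~~~~~~~~
22) ~~~~~~~~
~~+>~~~~
~~+~+~~~
~~~+~+~~
~~~~~+~~
~~~++~~~
~~~~~~~~
~~~~~~~~
~~~~~~~~
23) ~~~~~~~~
~~++~~~~
~~+v+~~~
~~~+~+~~
~~~~~+~~
~~~++~~~
~~~~~~~~
~~~~~~~~
~~~~~~~~
24) ~~~~~~~~
~~++~~~~
~~<++~~~
~~~+~+~~
~~~~~+~~
~~~++~~~
~~~~~~~~
~~~~~~~~
~~~~~~~~
25) ~~~~~~~~
~~++~~~~
~~~++~~~
~~v+~+~~
~~~~~+~~
~~~++~~~
~~~~~~~~
~~~~~~~~
~~~~~~~~
26) ~~~~~~~~
~~++~~~~
~~~++~~~
~<++~+~~
~~~~~+~~
~~~++~~~
~~~~~~~~
~~~~~~~~
~~~~~~~~
27) ~~~~~~~~
~~++~~~~
~^~++~~~
~+++~+~~
~~~~~+~~
~~~++~~~
~~~~~~~~
~~~~~~~~
~~~~~~~~
28) ~~~~~~~~
~~++~~~~
~+>++~~~
~+++~+~~
~~~~~+~~
~~~++~~~
~~~~~~~~
~~~~~~~~
~~~~~~~~
29) ~~~~~~~~
~~++~~~~
~++++~~~
~+v+~+~~
~~~~~+~~
~~~++~~~
~~~~~~~~
~~~~~~~~
~~~~~~~~
30) ~~~~~~~~
~~++~~~~
~++++~~~
~+~>~+~~
~~~~~+~~
~~~++~~~
~~~~~~~~
~~~~~~~~
~~~~~~~~
31) ~~~~~~~~
~~++~~~~
~++^+~~~
~+~~~+~~
~~~~~+~~
~~~++~~~
~~~~~~~~
~~~~~~~~
~~~~~~~~
32) ~~~~~~~~
~~++~~~~
~+<~+~~~
~+~~~+~~
~~~~~+~~
~~~++~~~
~~~~~~~~
~~~~~~~~
~~~~~~~~
33) ~~~~~~~~
~~++~~~~
~+~~+~~~
~+v~~+~~
~~~~~+~~
~~~++~~~
~~~~~~~~
~~~~~~~~
~~~~~~~~

0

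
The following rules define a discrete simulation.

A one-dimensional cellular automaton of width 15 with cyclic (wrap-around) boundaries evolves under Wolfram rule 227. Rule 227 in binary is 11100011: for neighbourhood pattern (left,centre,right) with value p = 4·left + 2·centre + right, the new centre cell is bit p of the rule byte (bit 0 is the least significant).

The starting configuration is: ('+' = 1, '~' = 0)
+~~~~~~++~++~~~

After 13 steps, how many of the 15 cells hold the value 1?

gen 0: +~~~~~~++~++~~~
gen 1: ~~+++++~++~+~++
gen 2: ~+~+++++~++~+~+
gen 3: +~+~+++++~++~+~
gen 4: ~+~+~+++++~++~+
gen 5: +~+~+~+++++~++~
gen 6: ~+~+~+~+++++~++
gen 7: +~+~+~+~+++++~+
gen 8: ++~+~+~+~+++++~
gen 9: ~++~+~+~+~+++++
gen 10: +~++~+~+~+~++++
gen 11: ++~++~+~+~+~+++
gen 12: +++~++~+~+~+~++
gen 13: ++++~++~+~+~+~+

10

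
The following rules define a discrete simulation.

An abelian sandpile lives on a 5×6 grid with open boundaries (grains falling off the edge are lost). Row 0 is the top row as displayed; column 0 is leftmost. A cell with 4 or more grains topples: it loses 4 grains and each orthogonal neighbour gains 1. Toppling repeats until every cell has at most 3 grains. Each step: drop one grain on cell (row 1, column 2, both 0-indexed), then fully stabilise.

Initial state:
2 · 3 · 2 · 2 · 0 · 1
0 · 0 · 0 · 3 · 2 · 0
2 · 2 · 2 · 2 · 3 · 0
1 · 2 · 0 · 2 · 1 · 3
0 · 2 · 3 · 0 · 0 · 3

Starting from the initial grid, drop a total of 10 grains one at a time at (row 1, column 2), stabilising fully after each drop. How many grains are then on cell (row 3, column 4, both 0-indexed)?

2

[0] 2 · 3 · 2 · 2 · 0 · 1
0 · 0 · 0 · 3 · 2 · 0
2 · 2 · 2 · 2 · 3 · 0
1 · 2 · 0 · 2 · 1 · 3
0 · 2 · 3 · 0 · 0 · 3
[1] 2 · 3 · 2 · 2 · 0 · 1
0 · 0 · 1 · 3 · 2 · 0
2 · 2 · 2 · 2 · 3 · 0
1 · 2 · 0 · 2 · 1 · 3
0 · 2 · 3 · 0 · 0 · 3
[2] 2 · 3 · 2 · 2 · 0 · 1
0 · 0 · 2 · 3 · 2 · 0
2 · 2 · 2 · 2 · 3 · 0
1 · 2 · 0 · 2 · 1 · 3
0 · 2 · 3 · 0 · 0 · 3
[3] 2 · 3 · 2 · 2 · 0 · 1
0 · 0 · 3 · 3 · 2 · 0
2 · 2 · 2 · 2 · 3 · 0
1 · 2 · 0 · 2 · 1 · 3
0 · 2 · 3 · 0 · 0 · 3
[4] 2 · 3 · 3 · 3 · 0 · 1
0 · 1 · 1 · 0 · 3 · 0
2 · 2 · 3 · 3 · 3 · 0
1 · 2 · 0 · 2 · 1 · 3
0 · 2 · 3 · 0 · 0 · 3
[5] 2 · 3 · 3 · 3 · 0 · 1
0 · 1 · 2 · 0 · 3 · 0
2 · 2 · 3 · 3 · 3 · 0
1 · 2 · 0 · 2 · 1 · 3
0 · 2 · 3 · 0 · 0 · 3
[6] 2 · 3 · 3 · 3 · 0 · 1
0 · 1 · 3 · 0 · 3 · 0
2 · 2 · 3 · 3 · 3 · 0
1 · 2 · 0 · 2 · 1 · 3
0 · 2 · 3 · 0 · 0 · 3
[7] 3 · 0 · 2 · 1 · 2 · 1
0 · 3 · 3 · 0 · 1 · 1
2 · 3 · 1 · 2 · 1 · 1
1 · 2 · 1 · 3 · 2 · 3
0 · 2 · 3 · 0 · 0 · 3
[8] 3 · 1 · 3 · 1 · 2 · 1
1 · 1 · 1 · 1 · 1 · 1
3 · 0 · 3 · 2 · 1 · 1
1 · 3 · 1 · 3 · 2 · 3
0 · 2 · 3 · 0 · 0 · 3
[9] 3 · 1 · 3 · 1 · 2 · 1
1 · 1 · 2 · 1 · 1 · 1
3 · 0 · 3 · 2 · 1 · 1
1 · 3 · 1 · 3 · 2 · 3
0 · 2 · 3 · 0 · 0 · 3
[10] 3 · 1 · 3 · 1 · 2 · 1
1 · 1 · 3 · 1 · 1 · 1
3 · 0 · 3 · 2 · 1 · 1
1 · 3 · 1 · 3 · 2 · 3
0 · 2 · 3 · 0 · 0 · 3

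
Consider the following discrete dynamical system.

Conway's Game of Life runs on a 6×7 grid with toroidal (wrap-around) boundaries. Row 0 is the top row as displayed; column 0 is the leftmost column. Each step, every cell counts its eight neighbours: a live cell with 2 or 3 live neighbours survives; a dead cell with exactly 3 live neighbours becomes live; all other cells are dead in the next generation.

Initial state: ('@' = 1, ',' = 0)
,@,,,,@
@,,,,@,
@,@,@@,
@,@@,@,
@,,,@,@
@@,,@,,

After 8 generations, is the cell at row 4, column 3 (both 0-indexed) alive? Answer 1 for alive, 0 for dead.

0

t=0: ,@,,,,@
@,,,,@,
@,@,@@,
@,@@,@,
@,,,@,@
@@,,@,,
t=1: ,@,,,@@
@,,,@@,
@,@,,@,
@,@,,,,
,,@,@,,
,@,,,,,
t=2: ,@,,@@@
@,,,@,,
@,,@@@,
,,@,,,@
,,@@,,,
@@@,,@,
t=3: ,,@@@,,
@@,,,,,
@@,@@@,
,@@,,@@
@,,@,,@
@,,,,@,
t=4: @,@@@,@
@,,,,@@
,,,@@@,
,,,,,,,
,,@,@,,
@@@,,@,
t=5: ,,@@@,,
@@@,,,,
,,,,@@,
,,,,,@,
,,@@,,,
@,,,,@,
t=6: @,@@@,@
,@@,,@,
,@,,@@@
,,,@,@,
,,,,@,@
,@,,,,,
t=7: @,,@@@@
,,,,,,,
@@,@,,@
@,,@,,,
,,,,@@,
,@@,@,@
t=8: @@@@@,@
,@@@,,,
@@@,,,@
@@@@,@,
@@@,@@@
,@@,,,,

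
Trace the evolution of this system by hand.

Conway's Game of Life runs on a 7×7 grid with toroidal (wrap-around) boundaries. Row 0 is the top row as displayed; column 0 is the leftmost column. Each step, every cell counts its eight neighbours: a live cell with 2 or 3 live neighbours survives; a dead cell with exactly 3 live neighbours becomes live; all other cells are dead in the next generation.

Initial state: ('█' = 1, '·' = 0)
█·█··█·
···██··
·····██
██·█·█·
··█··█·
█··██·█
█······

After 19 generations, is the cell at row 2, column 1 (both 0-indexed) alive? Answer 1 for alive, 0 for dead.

0

k=0  █·█··█·
···██··
·····██
██·█·█·
··█··█·
█··██·█
█······
k=1  ·█·██·█
···██··
█·██·██
███··█·
··█··█·
██·████
█··███·
k=2  █·····█
·█·····
█····█·
█····█·
·······
██·····
·······
k=3  █······
·█·····
██·····
·······
██····█
·······
·█····█
k=4  ██·····
·█·····
██·····
······█
█······
·█····█
█······
k=5  ██·····
··█····
██·····
·█····█
█·····█
·█····█
······█
k=6  ██·····
··█····
███····
·█····█
·█···██
·····██
·█····█
k=7  ███····
··█····
█·█····
·····██
·······
·······
·█···██
k=8  █·█···█
█·██···
·█····█
······█
·······
·······
·██···█
k=9  ······█
··██···
·██···█
█······
·······
·······
·██···█
k=10  ██·█···
████···
████···
██·····
·······
·······
█······
k=11  ···█··█
····█·█
···█··█
█······
·······
·······
██·····
k=12  ·····██
█··██·█
█····██
·······
·······
·······
█······
k=13  ····██·
····█··
█···██·
······█
·······
·······
······█
k=14  ····██·
···█··█
····███
·····██
·······
·······
·····█·
k=15  ····███
···█··█
█···█··
····█·█
·······
·······
····██·
k=16  ···█··█
█··█··█
█··██·█
·····█·
·······
·······
····█·█
k=17  ···██·█
··██···
█··██··
····███
·······
·······
·····█·
k=18  ··████·
··█··█·
··█···█
···████
·····█·
·······
····██·
k=19  ··█···█
·██··██
··█···█
···██·█
·····██
····██·
·····█·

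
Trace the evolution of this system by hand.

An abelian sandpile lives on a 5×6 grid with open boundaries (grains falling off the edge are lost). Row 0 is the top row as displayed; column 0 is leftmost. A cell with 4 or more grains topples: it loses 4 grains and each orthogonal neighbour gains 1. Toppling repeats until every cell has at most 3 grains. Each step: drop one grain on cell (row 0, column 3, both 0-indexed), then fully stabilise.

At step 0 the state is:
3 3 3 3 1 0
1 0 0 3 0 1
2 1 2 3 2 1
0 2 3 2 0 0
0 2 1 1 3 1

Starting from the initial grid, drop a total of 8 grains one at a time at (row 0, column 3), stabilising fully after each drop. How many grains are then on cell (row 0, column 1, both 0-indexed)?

1

step 0: 3 3 3 3 1 0
1 0 0 3 0 1
2 1 2 3 2 1
0 2 3 2 0 0
0 2 1 1 3 1
step 1: 0 1 1 2 2 0
2 1 2 1 1 1
2 1 3 0 3 1
0 2 3 3 0 0
0 2 1 1 3 1
step 2: 0 1 1 3 2 0
2 1 2 1 1 1
2 1 3 0 3 1
0 2 3 3 0 0
0 2 1 1 3 1
step 3: 0 1 2 0 3 0
2 1 2 2 1 1
2 1 3 0 3 1
0 2 3 3 0 0
0 2 1 1 3 1
step 4: 0 1 2 1 3 0
2 1 2 2 1 1
2 1 3 0 3 1
0 2 3 3 0 0
0 2 1 1 3 1
step 5: 0 1 2 2 3 0
2 1 2 2 1 1
2 1 3 0 3 1
0 2 3 3 0 0
0 2 1 1 3 1
step 6: 0 1 2 3 3 0
2 1 2 2 1 1
2 1 3 0 3 1
0 2 3 3 0 0
0 2 1 1 3 1
step 7: 0 1 3 1 0 1
2 1 2 3 2 1
2 1 3 0 3 1
0 2 3 3 0 0
0 2 1 1 3 1
step 8: 0 1 3 2 0 1
2 1 2 3 2 1
2 1 3 0 3 1
0 2 3 3 0 0
0 2 1 1 3 1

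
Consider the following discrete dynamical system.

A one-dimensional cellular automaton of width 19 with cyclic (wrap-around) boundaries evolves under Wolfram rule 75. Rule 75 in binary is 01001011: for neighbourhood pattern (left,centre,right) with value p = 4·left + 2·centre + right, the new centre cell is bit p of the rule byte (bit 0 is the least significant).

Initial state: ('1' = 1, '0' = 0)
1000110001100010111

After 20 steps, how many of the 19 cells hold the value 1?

10

gen 0: 1000110001100010111
gen 1: 1011110111101100100
gen 2: 0010010100101101001
gen 3: 0100100001001100010
gen 4: 1001001110011101100
gen 5: 0010011010110101101
gen 6: 0100111000110001100
gen 7: 1001101011110111101
gen 8: 1011100010010100101
gen 9: 1010101100100001001
gen 10: 1000001101001110011
gen 11: 1011111100011010110
gen 12: 0010000101111000110
gen 13: 1100111001001011110
gen 14: 1101101010010010010
gen 15: 1101100000100100100
gen 16: 1101101111001001001
gen 17: 0101101001010010011
gen 18: 0001100010000100111
gen 19: 0111101100111001101
gen 20: 0100101101101011100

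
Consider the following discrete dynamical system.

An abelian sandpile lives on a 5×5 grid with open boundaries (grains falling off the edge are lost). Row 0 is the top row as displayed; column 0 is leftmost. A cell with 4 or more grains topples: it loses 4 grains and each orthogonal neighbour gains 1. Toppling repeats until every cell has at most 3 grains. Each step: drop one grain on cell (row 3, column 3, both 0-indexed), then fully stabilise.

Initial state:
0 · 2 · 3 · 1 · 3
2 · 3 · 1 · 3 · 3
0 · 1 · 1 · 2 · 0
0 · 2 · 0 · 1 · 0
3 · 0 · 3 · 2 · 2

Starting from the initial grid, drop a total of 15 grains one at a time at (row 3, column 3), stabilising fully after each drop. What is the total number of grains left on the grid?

43

t=0: 0 · 2 · 3 · 1 · 3
2 · 3 · 1 · 3 · 3
0 · 1 · 1 · 2 · 0
0 · 2 · 0 · 1 · 0
3 · 0 · 3 · 2 · 2
t=1: 0 · 2 · 3 · 1 · 3
2 · 3 · 1 · 3 · 3
0 · 1 · 1 · 2 · 0
0 · 2 · 0 · 2 · 0
3 · 0 · 3 · 2 · 2
t=2: 0 · 2 · 3 · 1 · 3
2 · 3 · 1 · 3 · 3
0 · 1 · 1 · 2 · 0
0 · 2 · 0 · 3 · 0
3 · 0 · 3 · 2 · 2
t=3: 0 · 2 · 3 · 1 · 3
2 · 3 · 1 · 3 · 3
0 · 1 · 1 · 3 · 0
0 · 2 · 1 · 0 · 1
3 · 0 · 3 · 3 · 2
t=4: 0 · 2 · 3 · 1 · 3
2 · 3 · 1 · 3 · 3
0 · 1 · 1 · 3 · 0
0 · 2 · 1 · 1 · 1
3 · 0 · 3 · 3 · 2
t=5: 0 · 2 · 3 · 1 · 3
2 · 3 · 1 · 3 · 3
0 · 1 · 1 · 3 · 0
0 · 2 · 1 · 2 · 1
3 · 0 · 3 · 3 · 2
t=6: 0 · 2 · 3 · 1 · 3
2 · 3 · 1 · 3 · 3
0 · 1 · 1 · 3 · 0
0 · 2 · 1 · 3 · 1
3 · 0 · 3 · 3 · 2
t=7: 0 · 2 · 3 · 3 · 0
2 · 3 · 2 · 1 · 1
0 · 1 · 2 · 1 · 2
0 · 2 · 3 · 2 · 2
3 · 1 · 0 · 1 · 3
t=8: 0 · 2 · 3 · 3 · 0
2 · 3 · 2 · 1 · 1
0 · 1 · 2 · 1 · 2
0 · 2 · 3 · 3 · 2
3 · 1 · 0 · 1 · 3
t=9: 0 · 2 · 3 · 3 · 0
2 · 3 · 2 · 1 · 1
0 · 1 · 3 · 2 · 2
0 · 3 · 0 · 1 · 3
3 · 1 · 1 · 2 · 3
t=10: 0 · 2 · 3 · 3 · 0
2 · 3 · 2 · 1 · 1
0 · 1 · 3 · 2 · 2
0 · 3 · 0 · 2 · 3
3 · 1 · 1 · 2 · 3
t=11: 0 · 2 · 3 · 3 · 0
2 · 3 · 2 · 1 · 1
0 · 1 · 3 · 2 · 2
0 · 3 · 0 · 3 · 3
3 · 1 · 1 · 2 · 3
t=12: 0 · 2 · 3 · 3 · 0
2 · 3 · 2 · 1 · 1
0 · 1 · 3 · 3 · 3
0 · 3 · 1 · 2 · 1
3 · 1 · 2 · 0 · 1
t=13: 0 · 2 · 3 · 3 · 0
2 · 3 · 2 · 1 · 1
0 · 1 · 3 · 3 · 3
0 · 3 · 1 · 3 · 1
3 · 1 · 2 · 0 · 1
t=14: 0 · 2 · 3 · 3 · 0
2 · 3 · 3 · 2 · 2
0 · 2 · 0 · 2 · 0
0 · 3 · 3 · 1 · 3
3 · 1 · 2 · 1 · 1
t=15: 0 · 2 · 3 · 3 · 0
2 · 3 · 3 · 2 · 2
0 · 2 · 0 · 2 · 0
0 · 3 · 3 · 2 · 3
3 · 1 · 2 · 1 · 1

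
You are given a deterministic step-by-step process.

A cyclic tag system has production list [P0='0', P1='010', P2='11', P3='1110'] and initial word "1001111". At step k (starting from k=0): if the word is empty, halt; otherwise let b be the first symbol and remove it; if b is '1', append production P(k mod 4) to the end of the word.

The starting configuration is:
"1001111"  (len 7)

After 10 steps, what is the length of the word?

gen 0: "1001111"  (len 7)
gen 1: "0011110"  (len 7)
gen 2: "011110"  (len 6)
gen 3: "11110"  (len 5)
gen 4: "11101110"  (len 8)
gen 5: "11011100"  (len 8)
gen 6: "1011100010"  (len 10)
gen 7: "01110001011"  (len 11)
gen 8: "1110001011"  (len 10)
gen 9: "1100010110"  (len 10)
gen 10: "100010110010"  (len 12)

12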